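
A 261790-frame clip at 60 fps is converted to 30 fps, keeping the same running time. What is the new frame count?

Target frames = source frames × (target rate / source rate) = 261790 × (30)/(60) = 261790 × 1/2 = 130895.

130895 frames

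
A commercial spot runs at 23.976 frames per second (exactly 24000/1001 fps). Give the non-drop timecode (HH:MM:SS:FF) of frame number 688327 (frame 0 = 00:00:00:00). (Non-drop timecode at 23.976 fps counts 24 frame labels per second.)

07:58:00:07

688327 ÷ 24 = 28680 full seconds, remainder 7 frames.
28680 s = 7 h 58 min 0 s.
Timecode: 07:58:00:07.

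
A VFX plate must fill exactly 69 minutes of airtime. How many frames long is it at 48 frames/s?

198720 frames

69 min = 4140 s.
Frames = 4140 × 48 = 198720.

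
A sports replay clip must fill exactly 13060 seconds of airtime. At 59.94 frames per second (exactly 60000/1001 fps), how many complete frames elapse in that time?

Frames = 13060 × 60000/1001 = 783600000/1001 ≈ 782817.1828.
Complete frames: 782817.

782817 frames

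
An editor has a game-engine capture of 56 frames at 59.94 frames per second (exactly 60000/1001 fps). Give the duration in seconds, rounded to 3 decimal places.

Running time = 56 × 1001/60000 = 7007/7500 s ≈ 0.934 s.

0.934 seconds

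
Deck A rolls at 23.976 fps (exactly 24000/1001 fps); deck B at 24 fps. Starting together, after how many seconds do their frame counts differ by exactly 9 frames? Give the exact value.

The gap grows by |24 − 24000/1001| = 24/1001 frames per second.
Time for a 9-frame gap: 9 ÷ (24/1001) = 375.375 s.

375.375 seconds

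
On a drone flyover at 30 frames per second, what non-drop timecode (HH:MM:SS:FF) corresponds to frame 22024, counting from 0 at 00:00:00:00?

22024 ÷ 30 = 734 full seconds, remainder 4 frames.
734 s = 0 h 12 min 14 s.
Timecode: 00:12:14:04.

00:12:14:04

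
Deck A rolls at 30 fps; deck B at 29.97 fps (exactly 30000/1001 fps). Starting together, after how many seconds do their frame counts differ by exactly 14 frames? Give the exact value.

The gap grows by |30000/1001 − 30| = 30/1001 frames per second.
Time for a 14-frame gap: 14 ÷ (30/1001) = 7007/15 s.

7007/15 seconds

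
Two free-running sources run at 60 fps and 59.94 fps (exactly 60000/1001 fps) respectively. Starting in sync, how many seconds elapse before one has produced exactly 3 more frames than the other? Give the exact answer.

The gap grows by |60000/1001 − 60| = 60/1001 frames per second.
Time for a 3-frame gap: 3 ÷ (60/1001) = 50.05 s.

50.05 seconds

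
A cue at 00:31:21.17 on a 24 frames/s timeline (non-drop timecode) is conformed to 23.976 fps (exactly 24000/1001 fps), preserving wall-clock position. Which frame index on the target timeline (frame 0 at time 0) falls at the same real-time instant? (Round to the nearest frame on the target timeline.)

Source frame index: (0×3600 + 31×60 + 21) × 24 + 17 = 45161.
Real time: 45161 / (24) = 45161/24 s.
Target frame: (45161/24) × (24000/1001) = 45161000/1001 ≈ 45115.884 → 45116.

frame 45116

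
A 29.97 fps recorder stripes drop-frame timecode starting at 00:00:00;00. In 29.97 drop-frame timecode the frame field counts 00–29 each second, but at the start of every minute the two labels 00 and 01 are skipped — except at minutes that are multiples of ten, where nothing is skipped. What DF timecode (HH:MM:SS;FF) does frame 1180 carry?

Each 10-minute DF block holds 10 × 60 × 30 − 9 × 2 = 17982 frames. 1180 ÷ 17982 → 0 full blocks, remainder 1180.
Within the partial block the first minute is 1800 frames and each further minute 1798, so 0 further minute boundaries passed. Total skipped labels = 18 × 0 + 2 × 0 = 0.
Non-drop label index = 1180 + 0 = 1180; at 30 labels/s that is 00:00:39:10, i.e. DF 00:00:39;10.

00:00:39;10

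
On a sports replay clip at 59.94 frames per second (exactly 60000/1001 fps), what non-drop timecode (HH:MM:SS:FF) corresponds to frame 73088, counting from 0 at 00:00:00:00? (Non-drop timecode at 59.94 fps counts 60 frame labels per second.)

00:20:18:08

73088 ÷ 60 = 1218 full seconds, remainder 8 frames.
1218 s = 0 h 20 min 18 s.
Timecode: 00:20:18:08.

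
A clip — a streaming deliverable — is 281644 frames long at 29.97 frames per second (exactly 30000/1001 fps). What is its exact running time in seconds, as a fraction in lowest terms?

Running time = 281644 ÷ (30000/1001) = 281644 × 1001/30000 = 70481411/7500 s.

70481411/7500 seconds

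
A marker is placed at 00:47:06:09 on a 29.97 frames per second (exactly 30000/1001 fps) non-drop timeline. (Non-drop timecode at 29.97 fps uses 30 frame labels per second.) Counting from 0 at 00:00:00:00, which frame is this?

frame 84789

Total seconds to the label: (0 × 3600 + 47 × 60 + 6) = 2826.
Frame index = 2826 × 30 + 9 = 84789.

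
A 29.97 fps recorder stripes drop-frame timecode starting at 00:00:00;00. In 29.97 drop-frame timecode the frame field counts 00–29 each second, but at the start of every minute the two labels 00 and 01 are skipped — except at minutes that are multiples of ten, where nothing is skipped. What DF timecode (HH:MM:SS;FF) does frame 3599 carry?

Each 10-minute DF block holds 10 × 60 × 30 − 9 × 2 = 17982 frames. 3599 ÷ 17982 → 0 full blocks, remainder 3599.
Within the partial block the first minute is 1800 frames and each further minute 1798, so 2 further minute boundaries passed. Total skipped labels = 18 × 0 + 2 × 2 = 4.
Non-drop label index = 3599 + 4 = 3603; at 30 labels/s that is 00:02:00:03, i.e. DF 00:02:00;03.

00:02:00;03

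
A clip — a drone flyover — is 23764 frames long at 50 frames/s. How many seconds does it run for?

475.28 seconds

Running time = 23764 / (50) = 475.28 s.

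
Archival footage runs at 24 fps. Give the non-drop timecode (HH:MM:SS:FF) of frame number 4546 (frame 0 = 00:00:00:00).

4546 ÷ 24 = 189 full seconds, remainder 10 frames.
189 s = 0 h 3 min 9 s.
Timecode: 00:03:09:10.

00:03:09:10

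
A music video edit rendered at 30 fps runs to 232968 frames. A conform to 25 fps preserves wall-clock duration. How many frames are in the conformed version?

Target frames = source frames × (target rate / source rate) = 232968 × (25)/(30) = 232968 × 5/6 = 194140.

194140 frames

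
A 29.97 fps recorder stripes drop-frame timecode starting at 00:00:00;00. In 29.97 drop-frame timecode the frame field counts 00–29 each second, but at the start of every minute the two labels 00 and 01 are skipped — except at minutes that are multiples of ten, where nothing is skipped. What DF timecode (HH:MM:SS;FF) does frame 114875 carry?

Ten DF minutes hold 17982 frames, so frame 114875 lies in block 6 (frames 107892–125873) with 6983 frames into that block.
The block's first minute is 1800 frames and the rest 1798 each; 6983 frames reaches minute 3, so 6 × 18 + 3 × 2 = 114 labels have been skipped so far.
Adding those back, label number 114875 + 114 = 114989 at 30 labels/s is 3832 s + 29 f = 1 h 3 min 52 s frame 29, i.e. 01:03:52;29.

01:03:52;29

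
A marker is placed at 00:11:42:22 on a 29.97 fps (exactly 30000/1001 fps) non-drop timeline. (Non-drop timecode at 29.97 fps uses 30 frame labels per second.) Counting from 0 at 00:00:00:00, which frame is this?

Total seconds to the label: (0 × 3600 + 11 × 60 + 42) = 702.
Frame index = 702 × 30 + 22 = 21082.

21082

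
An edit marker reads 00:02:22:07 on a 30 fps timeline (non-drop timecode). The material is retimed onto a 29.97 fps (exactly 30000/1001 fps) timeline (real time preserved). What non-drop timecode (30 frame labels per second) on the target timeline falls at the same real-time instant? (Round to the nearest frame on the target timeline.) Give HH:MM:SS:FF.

Source frame index: (0×3600 + 2×60 + 22) × 30 + 7 = 4267.
Real time: 4267 / (30) = 4267/30 s.
Target frame: (4267/30) × (30000/1001) = 4267000/1001 ≈ 4262.737 → 4263.
At 30 labels/s: frame 4263 → 00:02:22:03.

00:02:22:03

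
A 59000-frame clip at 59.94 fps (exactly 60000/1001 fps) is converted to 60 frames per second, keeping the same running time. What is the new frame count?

Target frames = source frames × (target rate / source rate) = 59000 × (60)/(60000/1001) = 59000 × 1001/1000 = 59059.

59059 frames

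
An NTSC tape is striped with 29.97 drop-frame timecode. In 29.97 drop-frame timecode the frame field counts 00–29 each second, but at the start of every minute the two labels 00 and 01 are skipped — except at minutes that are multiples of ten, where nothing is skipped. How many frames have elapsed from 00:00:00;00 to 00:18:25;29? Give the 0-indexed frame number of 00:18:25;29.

As if non-drop at 30 labels/s: (0 × 3600 + 18 × 60 + 25) × 30 + 29 = 33179.
Minute boundaries passed: 18; those not divisible by 10: 18 − 1 = 17; dropped labels = 2 × 17 = 34.
Actual frame index = 33179 − 34 = 33145.

33145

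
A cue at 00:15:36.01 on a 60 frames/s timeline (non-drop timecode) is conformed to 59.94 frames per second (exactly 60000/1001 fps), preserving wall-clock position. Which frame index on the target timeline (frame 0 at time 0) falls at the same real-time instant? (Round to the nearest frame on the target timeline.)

frame 56105

Source frame index: (0×3600 + 15×60 + 36) × 60 + 1 = 56161.
Real time: 56161 / (60) = 56161/60 s.
Target frame: (56161/60) × (60000/1001) = 8023000/143 ≈ 56104.895 → 56105.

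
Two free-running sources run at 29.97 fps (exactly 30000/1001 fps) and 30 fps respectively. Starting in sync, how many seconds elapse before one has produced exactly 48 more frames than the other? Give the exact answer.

1601.6 seconds

The gap grows by |30 − 30000/1001| = 30/1001 frames per second.
Time for a 48-frame gap: 48 ÷ (30/1001) = 1601.6 s.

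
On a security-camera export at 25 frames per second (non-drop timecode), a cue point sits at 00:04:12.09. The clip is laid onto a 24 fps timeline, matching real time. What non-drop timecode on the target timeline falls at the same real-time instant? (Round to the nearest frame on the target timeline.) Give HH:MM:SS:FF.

00:04:12:09

Source frame index: (0×3600 + 4×60 + 12) × 25 + 9 = 6309.
Real time: 6309 / (25) = 6309/25 s.
Target frame: (6309/25) × (24) = 151416/25 ≈ 6056.640 → 6057.
At 24 labels/s: frame 6057 → 00:04:12:09.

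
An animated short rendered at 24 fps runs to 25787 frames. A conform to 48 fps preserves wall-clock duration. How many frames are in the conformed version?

51574 frames

Frames at target rate = 25787 × (48) / (24) = 51574.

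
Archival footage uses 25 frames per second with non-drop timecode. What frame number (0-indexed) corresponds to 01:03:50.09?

Total seconds to the label: (1 × 3600 + 3 × 60 + 50) = 3830.
Frame index = 3830 × 25 + 9 = 95759.

frame 95759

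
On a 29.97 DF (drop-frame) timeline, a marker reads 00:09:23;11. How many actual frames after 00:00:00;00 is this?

16883

As if non-drop at 30 labels/s: (0 × 3600 + 9 × 60 + 23) × 30 + 11 = 16901.
Minute boundaries passed: 9; those not divisible by 10: 9 − 0 = 9; dropped labels = 2 × 9 = 18.
Actual frame index = 16901 − 18 = 16883.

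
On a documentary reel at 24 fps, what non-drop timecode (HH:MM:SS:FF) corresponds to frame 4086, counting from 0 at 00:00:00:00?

4086 ÷ 24 = 170 full seconds, remainder 6 frames.
170 s = 0 h 2 min 50 s.
Timecode: 00:02:50:06.

00:02:50:06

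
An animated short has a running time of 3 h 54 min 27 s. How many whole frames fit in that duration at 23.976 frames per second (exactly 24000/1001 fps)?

3 h 54 min 27 s = 14067 s.
Frames = 14067 × 24000/1001 = 337608000/1001 ≈ 337270.7293.
Complete frames: 337270.

337270 frames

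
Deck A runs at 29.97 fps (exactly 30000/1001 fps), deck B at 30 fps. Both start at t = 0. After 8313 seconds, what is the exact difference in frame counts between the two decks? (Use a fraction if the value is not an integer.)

249390/1001 frames

A emits 30000/1001 × 8313 = 249390000/1001 frames; B emits 30 × 8313 = 249390.
Difference = 249390/1001 frames (≈ 249.1409); B is ahead of A.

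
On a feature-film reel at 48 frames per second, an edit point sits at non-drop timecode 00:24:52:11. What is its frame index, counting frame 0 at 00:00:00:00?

Total seconds to the label: (0 × 3600 + 24 × 60 + 52) = 1492.
Frame index = 1492 × 48 + 11 = 71627.

71627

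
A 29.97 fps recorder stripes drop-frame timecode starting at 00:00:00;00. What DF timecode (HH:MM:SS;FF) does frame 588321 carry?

Each 10-minute DF block holds 10 × 60 × 30 − 9 × 2 = 17982 frames. 588321 ÷ 17982 → 32 full blocks, remainder 12897.
Within the partial block the first minute is 1800 frames and each further minute 1798, so 7 further minute boundaries passed. Total skipped labels = 18 × 32 + 2 × 7 = 590.
Non-drop label index = 588321 + 590 = 588911; at 30 labels/s that is 05:27:10:11, i.e. DF 05:27:10;11.

05:27:10;11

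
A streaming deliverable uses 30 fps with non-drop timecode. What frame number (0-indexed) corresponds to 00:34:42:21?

Total seconds to the label: (0 × 3600 + 34 × 60 + 42) = 2082.
Frame index = 2082 × 30 + 21 = 62481.

frame 62481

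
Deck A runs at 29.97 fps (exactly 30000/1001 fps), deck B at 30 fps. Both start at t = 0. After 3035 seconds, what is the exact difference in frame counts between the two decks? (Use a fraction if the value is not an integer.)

91050/1001 frames

A emits 30000/1001 × 3035 = 91050000/1001 frames; B emits 30 × 3035 = 91050.
Difference = 91050/1001 frames (≈ 90.9590); B is ahead of A.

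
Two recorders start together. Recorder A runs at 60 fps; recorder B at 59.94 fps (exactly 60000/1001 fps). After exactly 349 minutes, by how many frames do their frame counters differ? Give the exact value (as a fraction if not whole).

1256400/1001 frames

349 min = 20940 s.
A emits 60 × 20940 = 1256400 frames; B emits 60000/1001 × 20940 = 1256400000/1001.
Difference = 1256400/1001 frames (≈ 1255.1449); B is behind A.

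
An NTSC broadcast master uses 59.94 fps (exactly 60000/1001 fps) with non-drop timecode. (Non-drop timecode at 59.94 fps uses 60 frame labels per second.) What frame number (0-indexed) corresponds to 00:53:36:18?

frame 192978

Total seconds to the label: (0 × 3600 + 53 × 60 + 36) = 3216.
Frame index = 3216 × 60 + 18 = 192978.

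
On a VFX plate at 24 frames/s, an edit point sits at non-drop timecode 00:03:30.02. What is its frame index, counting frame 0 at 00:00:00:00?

5042

Total seconds to the label: (0 × 3600 + 3 × 60 + 30) = 210.
Frame index = 210 × 24 + 2 = 5042.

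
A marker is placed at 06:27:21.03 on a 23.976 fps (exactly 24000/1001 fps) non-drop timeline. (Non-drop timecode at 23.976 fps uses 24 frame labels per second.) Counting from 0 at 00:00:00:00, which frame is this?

557787

Total seconds to the label: (6 × 3600 + 27 × 60 + 21) = 23241.
Frame index = 23241 × 24 + 3 = 557787.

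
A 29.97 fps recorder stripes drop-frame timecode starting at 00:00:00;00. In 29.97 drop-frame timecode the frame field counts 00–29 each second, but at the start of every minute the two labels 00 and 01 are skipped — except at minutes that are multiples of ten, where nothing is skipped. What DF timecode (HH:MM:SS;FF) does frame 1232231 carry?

Ten DF minutes hold 17982 frames, so frame 1232231 lies in block 68 (frames 1222776–1240757) with 9455 frames into that block.
The block's first minute is 1800 frames and the rest 1798 each; 9455 frames reaches minute 5, so 68 × 18 + 5 × 2 = 1234 labels have been skipped so far.
Adding those back, label number 1232231 + 1234 = 1233465 at 30 labels/s is 41115 s + 15 f = 11 h 25 min 15 s frame 15, i.e. 11:25:15;15.

11:25:15;15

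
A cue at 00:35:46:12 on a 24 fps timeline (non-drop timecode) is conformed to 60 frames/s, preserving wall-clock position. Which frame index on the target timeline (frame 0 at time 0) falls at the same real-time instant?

frame 128790

Source frame index: (0×3600 + 35×60 + 46) × 24 + 12 = 51516.
Real time: 51516 / (24) = 4293/2 s.
Target frame: (4293/2) × (60) = 128790.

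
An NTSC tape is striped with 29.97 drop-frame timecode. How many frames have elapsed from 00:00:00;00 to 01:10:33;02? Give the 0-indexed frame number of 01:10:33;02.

126866

Complete 10-minute blocks: 7, each 17982 frames → 125874.
Remaining 0 whole minutes in the current block: 0 frames.
Within the current minute: 33 × 30 + 2 = 992. Total = 125874 + 0 + 992 = 126866.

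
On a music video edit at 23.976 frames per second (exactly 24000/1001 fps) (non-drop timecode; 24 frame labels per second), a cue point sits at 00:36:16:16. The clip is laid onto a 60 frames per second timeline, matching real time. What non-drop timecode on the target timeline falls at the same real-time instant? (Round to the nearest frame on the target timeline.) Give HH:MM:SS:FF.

00:36:18:51

Source frame index: (0×3600 + 36×60 + 16) × 24 + 16 = 52240.
Real time: 52240 / (24000/1001) = 653653/300 s.
Target frame: (653653/300) × (60) = 653653/5 ≈ 130730.600 → 130731.
At 60 labels/s: frame 130731 → 00:36:18:51.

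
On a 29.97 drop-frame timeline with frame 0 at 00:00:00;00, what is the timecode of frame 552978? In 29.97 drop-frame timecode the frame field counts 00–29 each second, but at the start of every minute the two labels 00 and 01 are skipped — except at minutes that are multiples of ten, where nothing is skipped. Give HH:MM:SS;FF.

Each 10-minute DF block holds 10 × 60 × 30 − 9 × 2 = 17982 frames. 552978 ÷ 17982 → 30 full blocks, remainder 13518.
Within the partial block the first minute is 1800 frames and each further minute 1798, so 7 further minute boundaries passed. Total skipped labels = 18 × 30 + 2 × 7 = 554.
Non-drop label index = 552978 + 554 = 553532; at 30 labels/s that is 05:07:31:02, i.e. DF 05:07:31;02.

05:07:31;02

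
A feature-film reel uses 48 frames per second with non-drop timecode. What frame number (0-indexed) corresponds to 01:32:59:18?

frame 267810

Total seconds to the label: (1 × 3600 + 32 × 60 + 59) = 5579.
Frame index = 5579 × 48 + 18 = 267810.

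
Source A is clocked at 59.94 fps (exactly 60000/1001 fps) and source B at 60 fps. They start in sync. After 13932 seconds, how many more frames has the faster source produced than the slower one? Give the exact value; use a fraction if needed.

835920/1001 frames

A emits 60000/1001 × 13932 = 835920000/1001 frames; B emits 60 × 13932 = 835920.
Difference = 835920/1001 frames (≈ 835.0849); B is ahead of A.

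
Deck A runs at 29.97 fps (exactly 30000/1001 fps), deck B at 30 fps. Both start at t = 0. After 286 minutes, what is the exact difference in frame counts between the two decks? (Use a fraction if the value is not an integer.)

3600/7 frames

286 min = 17160 s.
A emits 30000/1001 × 17160 = 3600000/7 frames; B emits 30 × 17160 = 514800.
Difference = 3600/7 frames (≈ 514.2857); B is ahead of A.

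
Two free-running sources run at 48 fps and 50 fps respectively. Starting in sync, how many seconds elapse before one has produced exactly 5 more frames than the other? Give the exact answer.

2.5 seconds

The gap grows by |50 − 48| = 2 frames per second.
Time for a 5-frame gap: 5 ÷ (2) = 2.5 s.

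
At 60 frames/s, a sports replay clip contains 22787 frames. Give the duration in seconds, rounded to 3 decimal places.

Running time = 22787 × 1/60 = 22787/60 s ≈ 379.783 s.

379.783 seconds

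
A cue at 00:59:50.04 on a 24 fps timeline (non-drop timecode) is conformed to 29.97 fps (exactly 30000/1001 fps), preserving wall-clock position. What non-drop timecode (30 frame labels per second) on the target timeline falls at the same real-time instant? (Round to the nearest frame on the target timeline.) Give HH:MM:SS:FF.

Source frame index: (0×3600 + 59×60 + 50) × 24 + 4 = 86164.
Real time: 86164 / (24) = 21541/6 s.
Target frame: (21541/6) × (30000/1001) = 8285000/77 ≈ 107597.403 → 107597.
At 30 labels/s: frame 107597 → 00:59:46:17.

00:59:46:17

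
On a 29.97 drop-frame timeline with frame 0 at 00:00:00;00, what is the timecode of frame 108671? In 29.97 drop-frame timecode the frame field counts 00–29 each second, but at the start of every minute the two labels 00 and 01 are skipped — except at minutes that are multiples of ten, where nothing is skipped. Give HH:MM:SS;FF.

01:00:25;29

Ten DF minutes hold 17982 frames, so frame 108671 lies in block 6 (frames 107892–125873) with 779 frames into that block.
The block's first minute is 1800 frames and the rest 1798 each; 779 frames reaches minute 0, so 6 × 18 + 0 × 2 = 108 labels have been skipped so far.
Adding those back, label number 108671 + 108 = 108779 at 30 labels/s is 3625 s + 29 f = 1 h 0 min 25 s frame 29, i.e. 01:00:25;29.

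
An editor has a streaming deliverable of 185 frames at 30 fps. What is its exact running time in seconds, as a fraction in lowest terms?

37/6 seconds

Running time = 185 ÷ (30) = 185 × 1/30 = 37/6 s.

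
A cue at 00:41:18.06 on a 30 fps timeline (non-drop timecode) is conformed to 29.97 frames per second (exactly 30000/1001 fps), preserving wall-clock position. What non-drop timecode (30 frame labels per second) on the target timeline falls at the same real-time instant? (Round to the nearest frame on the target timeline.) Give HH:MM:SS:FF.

Source frame index: (0×3600 + 41×60 + 18) × 30 + 6 = 74346.
Real time: 74346 / (30) = 12391/5 s.
Target frame: (12391/5) × (30000/1001) = 74346000/1001 ≈ 74271.728 → 74272.
At 30 labels/s: frame 74272 → 00:41:15:22.

00:41:15:22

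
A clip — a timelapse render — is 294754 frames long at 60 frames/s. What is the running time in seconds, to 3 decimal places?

4912.567 seconds

Running time = 294754 × 1/60 = 147377/30 s ≈ 4912.567 s.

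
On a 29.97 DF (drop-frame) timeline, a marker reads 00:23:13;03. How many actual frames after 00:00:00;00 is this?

41751

As if non-drop at 30 labels/s: (0 × 3600 + 23 × 60 + 13) × 30 + 3 = 41793.
Minute boundaries passed: 23; those not divisible by 10: 23 − 2 = 21; dropped labels = 2 × 21 = 42.
Actual frame index = 41793 − 42 = 41751.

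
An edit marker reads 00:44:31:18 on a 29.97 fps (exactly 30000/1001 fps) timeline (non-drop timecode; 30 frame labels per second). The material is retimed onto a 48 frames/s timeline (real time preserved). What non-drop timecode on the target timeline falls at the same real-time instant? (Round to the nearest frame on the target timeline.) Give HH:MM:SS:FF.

00:44:34:13

Source frame index: (0×3600 + 44×60 + 31) × 30 + 18 = 80148.
Real time: 80148 / (30000/1001) = 6685679/2500 s.
Target frame: (6685679/2500) × (48) = 80228148/625 ≈ 128365.037 → 128365.
At 48 labels/s: frame 128365 → 00:44:34:13.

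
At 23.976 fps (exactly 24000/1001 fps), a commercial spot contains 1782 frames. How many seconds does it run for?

74.32425 seconds

Running time = 1782 / (24000/1001) = 74.32425 s.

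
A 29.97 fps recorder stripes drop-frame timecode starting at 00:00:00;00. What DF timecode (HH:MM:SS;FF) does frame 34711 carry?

Each 10-minute DF block holds 10 × 60 × 30 − 9 × 2 = 17982 frames. 34711 ÷ 17982 → 1 full block, remainder 16729.
Within the partial block the first minute is 1800 frames and each further minute 1798, so 9 further minute boundaries passed. Total skipped labels = 18 × 1 + 2 × 9 = 36.
Non-drop label index = 34711 + 36 = 34747; at 30 labels/s that is 00:19:18:07, i.e. DF 00:19:18;07.

00:19:18;07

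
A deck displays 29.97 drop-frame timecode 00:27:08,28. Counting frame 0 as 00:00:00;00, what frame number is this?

As if non-drop at 30 labels/s: (0 × 3600 + 27 × 60 + 8) × 30 + 28 = 48868.
Minute boundaries passed: 27; those not divisible by 10: 27 − 2 = 25; dropped labels = 2 × 25 = 50.
Actual frame index = 48868 − 50 = 48818.

48818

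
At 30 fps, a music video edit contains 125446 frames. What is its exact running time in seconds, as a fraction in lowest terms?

Running time = 125446 ÷ (30) = 125446 × 1/30 = 62723/15 s.

62723/15 seconds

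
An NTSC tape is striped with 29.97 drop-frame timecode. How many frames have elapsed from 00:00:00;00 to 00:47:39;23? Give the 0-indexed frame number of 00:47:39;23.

As if non-drop at 30 labels/s: (0 × 3600 + 47 × 60 + 39) × 30 + 23 = 85793.
Minute boundaries passed: 47; those not divisible by 10: 47 − 4 = 43; dropped labels = 2 × 43 = 86.
Actual frame index = 85793 − 86 = 85707.

85707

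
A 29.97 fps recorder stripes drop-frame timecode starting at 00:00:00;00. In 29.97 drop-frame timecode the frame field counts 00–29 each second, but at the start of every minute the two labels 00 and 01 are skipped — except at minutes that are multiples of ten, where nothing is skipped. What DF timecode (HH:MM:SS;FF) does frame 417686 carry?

Each 10-minute DF block holds 10 × 60 × 30 − 9 × 2 = 17982 frames. 417686 ÷ 17982 → 23 full blocks, remainder 4100.
Within the partial block the first minute is 1800 frames and each further minute 1798, so 2 further minute boundaries passed. Total skipped labels = 18 × 23 + 2 × 2 = 418.
Non-drop label index = 417686 + 418 = 418104; at 30 labels/s that is 03:52:16:24, i.e. DF 03:52:16;24.

03:52:16;24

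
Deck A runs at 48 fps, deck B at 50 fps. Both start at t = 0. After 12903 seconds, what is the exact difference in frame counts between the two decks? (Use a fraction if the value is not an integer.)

A emits 48 × 12903 = 619344 frames; B emits 50 × 12903 = 645150.
Difference = 25806 frames; B is ahead of A.

25806 frames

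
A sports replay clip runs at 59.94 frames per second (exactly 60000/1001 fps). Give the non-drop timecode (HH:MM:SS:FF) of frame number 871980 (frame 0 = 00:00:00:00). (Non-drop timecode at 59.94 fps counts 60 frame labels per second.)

871980 ÷ 60 = 14533 full seconds, remainder 0 frames.
14533 s = 4 h 2 min 13 s.
Timecode: 04:02:13:00.

04:02:13:00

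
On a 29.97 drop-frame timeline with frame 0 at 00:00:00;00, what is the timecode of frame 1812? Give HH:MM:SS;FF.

Each 10-minute DF block holds 10 × 60 × 30 − 9 × 2 = 17982 frames. 1812 ÷ 17982 → 0 full blocks, remainder 1812.
Within the partial block the first minute is 1800 frames and each further minute 1798, so 1 further minute boundary passed. Total skipped labels = 18 × 0 + 2 × 1 = 2.
Non-drop label index = 1812 + 2 = 1814; at 30 labels/s that is 00:01:00:14, i.e. DF 00:01:00;14.

00:01:00;14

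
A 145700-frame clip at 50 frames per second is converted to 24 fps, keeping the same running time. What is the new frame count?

69936 frames

Target frames = source frames × (target rate / source rate) = 145700 × (24)/(50) = 145700 × 12/25 = 69936.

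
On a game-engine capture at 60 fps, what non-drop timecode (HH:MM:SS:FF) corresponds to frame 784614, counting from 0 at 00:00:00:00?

03:37:56:54

784614 ÷ 60 = 13076 full seconds, remainder 54 frames.
13076 s = 3 h 37 min 56 s.
Timecode: 03:37:56:54.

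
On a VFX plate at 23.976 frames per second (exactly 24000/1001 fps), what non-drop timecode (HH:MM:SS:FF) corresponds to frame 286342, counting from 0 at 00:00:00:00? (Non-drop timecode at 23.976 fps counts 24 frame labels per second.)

03:18:50:22

286342 ÷ 24 = 11930 full seconds, remainder 22 frames.
11930 s = 3 h 18 min 50 s.
Timecode: 03:18:50:22.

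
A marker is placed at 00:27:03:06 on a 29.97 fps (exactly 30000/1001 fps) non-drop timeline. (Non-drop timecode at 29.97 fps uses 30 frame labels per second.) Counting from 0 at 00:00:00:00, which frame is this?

Total seconds to the label: (0 × 3600 + 27 × 60 + 3) = 1623.
Frame index = 1623 × 30 + 6 = 48696.

48696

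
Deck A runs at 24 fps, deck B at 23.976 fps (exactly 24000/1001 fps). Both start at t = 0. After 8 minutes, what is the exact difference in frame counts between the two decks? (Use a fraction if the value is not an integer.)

11520/1001 frames

8 min = 480 s.
A emits 24 × 480 = 11520 frames; B emits 24000/1001 × 480 = 11520000/1001.
Difference = 11520/1001 frames (≈ 11.5085); B is behind A.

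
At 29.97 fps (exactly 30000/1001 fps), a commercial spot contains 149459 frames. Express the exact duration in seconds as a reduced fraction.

149608459/30000 seconds

Running time = 149459 ÷ (30000/1001) = 149459 × 1001/30000 = 149608459/30000 s.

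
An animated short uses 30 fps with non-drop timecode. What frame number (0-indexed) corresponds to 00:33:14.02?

frame 59822

Total seconds to the label: (0 × 3600 + 33 × 60 + 14) = 1994.
Frame index = 1994 × 30 + 2 = 59822.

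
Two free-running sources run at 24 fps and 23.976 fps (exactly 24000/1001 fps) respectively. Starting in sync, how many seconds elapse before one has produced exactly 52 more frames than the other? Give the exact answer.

13013/6 seconds

The gap grows by |24000/1001 − 24| = 24/1001 frames per second.
Time for a 52-frame gap: 52 ÷ (24/1001) = 13013/6 s.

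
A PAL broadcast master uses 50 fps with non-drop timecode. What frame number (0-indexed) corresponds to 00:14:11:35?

42585

Total seconds to the label: (0 × 3600 + 14 × 60 + 11) = 851.
Frame index = 851 × 50 + 35 = 42585.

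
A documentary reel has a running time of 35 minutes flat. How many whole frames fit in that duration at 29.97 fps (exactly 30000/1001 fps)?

62937 frames

35 min = 2100 s.
Frames = 2100 × 30000/1001 = 9000000/143 ≈ 62937.0629.
Complete frames: 62937.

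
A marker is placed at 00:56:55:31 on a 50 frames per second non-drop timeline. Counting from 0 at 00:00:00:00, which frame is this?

Total seconds to the label: (0 × 3600 + 56 × 60 + 55) = 3415.
Frame index = 3415 × 50 + 31 = 170781.

frame 170781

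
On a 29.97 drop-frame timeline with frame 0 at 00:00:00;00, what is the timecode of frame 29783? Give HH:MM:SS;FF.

00:16:33;23

Ten DF minutes hold 17982 frames, so frame 29783 lies in block 1 (frames 17982–35963) with 11801 frames into that block.
The block's first minute is 1800 frames and the rest 1798 each; 11801 frames reaches minute 6, so 1 × 18 + 6 × 2 = 30 labels have been skipped so far.
Adding those back, label number 29783 + 30 = 29813 at 30 labels/s is 993 s + 23 f = 0 h 16 min 33 s frame 23, i.e. 00:16:33;23.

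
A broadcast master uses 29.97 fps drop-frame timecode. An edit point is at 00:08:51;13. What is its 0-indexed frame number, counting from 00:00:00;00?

Complete 10-minute blocks: 0, each 17982 frames → 0.
Remaining 8 whole minutes in the current block: 1800 + 7 × 1798 = 14386 frames.
Within the current minute: 51 × 30 + 13 − 2 = 1541 (labels ;00/;01 skipped at this minute). Total = 0 + 14386 + 1541 = 15927.

15927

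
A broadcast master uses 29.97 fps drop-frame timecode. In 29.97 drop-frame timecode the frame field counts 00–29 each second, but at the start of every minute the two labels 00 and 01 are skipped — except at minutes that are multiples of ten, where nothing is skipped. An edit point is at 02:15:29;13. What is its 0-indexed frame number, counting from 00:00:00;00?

Complete 10-minute blocks: 13, each 17982 frames → 233766.
Remaining 5 whole minutes in the current block: 1800 + 4 × 1798 = 8992 frames.
Within the current minute: 29 × 30 + 13 − 2 = 881 (labels ;00/;01 skipped at this minute). Total = 233766 + 8992 + 881 = 243639.

243639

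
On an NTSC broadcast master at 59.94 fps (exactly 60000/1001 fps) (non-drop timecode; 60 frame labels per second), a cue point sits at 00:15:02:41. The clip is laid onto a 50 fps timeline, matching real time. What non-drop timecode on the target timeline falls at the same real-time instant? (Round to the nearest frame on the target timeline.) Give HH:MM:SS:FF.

Source frame index: (0×3600 + 15×60 + 2) × 60 + 41 = 54161.
Real time: 54161 / (60000/1001) = 54215161/60000 s.
Target frame: (54215161/60000) × (50) = 54215161/1200 ≈ 45179.301 → 45179.
At 50 labels/s: frame 45179 → 00:15:03:29.

00:15:03:29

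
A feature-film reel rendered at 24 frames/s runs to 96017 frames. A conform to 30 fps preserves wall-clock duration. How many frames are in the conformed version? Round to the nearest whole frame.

120021 frames

Frames at target rate = 96017 × (30) / (24) = 480085/4 ≈ 120021.250.
Nearest whole frame: 120021.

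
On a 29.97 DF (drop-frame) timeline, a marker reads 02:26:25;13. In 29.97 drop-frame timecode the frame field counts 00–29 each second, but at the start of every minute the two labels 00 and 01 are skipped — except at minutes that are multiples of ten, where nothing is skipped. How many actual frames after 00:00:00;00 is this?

263299

As if non-drop at 30 labels/s: (2 × 3600 + 26 × 60 + 25) × 30 + 13 = 263563.
Minute boundaries passed: 146; those not divisible by 10: 146 − 14 = 132; dropped labels = 2 × 132 = 264.
Actual frame index = 263563 − 264 = 263299.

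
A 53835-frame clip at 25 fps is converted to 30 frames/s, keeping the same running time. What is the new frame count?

64602 frames

Target frames = source frames × (target rate / source rate) = 53835 × (30)/(25) = 53835 × 6/5 = 64602.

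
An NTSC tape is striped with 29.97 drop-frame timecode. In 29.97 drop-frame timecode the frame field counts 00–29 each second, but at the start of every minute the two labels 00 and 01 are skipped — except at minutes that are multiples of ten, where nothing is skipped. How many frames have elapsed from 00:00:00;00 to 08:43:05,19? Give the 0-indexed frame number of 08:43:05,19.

940627

As if non-drop at 30 labels/s: (8 × 3600 + 43 × 60 + 5) × 30 + 19 = 941569.
Minute boundaries passed: 523; those not divisible by 10: 523 − 52 = 471; dropped labels = 2 × 471 = 942.
Actual frame index = 941569 − 942 = 940627.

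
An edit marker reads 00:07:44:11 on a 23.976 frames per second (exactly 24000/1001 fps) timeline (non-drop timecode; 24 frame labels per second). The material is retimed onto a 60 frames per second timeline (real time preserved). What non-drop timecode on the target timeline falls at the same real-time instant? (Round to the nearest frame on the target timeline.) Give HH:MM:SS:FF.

00:07:44:55

Source frame index: (0×3600 + 7×60 + 44) × 24 + 11 = 11147.
Real time: 11147 / (24000/1001) = 11158147/24000 s.
Target frame: (11158147/24000) × (60) = 11158147/400 ≈ 27895.368 → 27895.
At 60 labels/s: frame 27895 → 00:07:44:55.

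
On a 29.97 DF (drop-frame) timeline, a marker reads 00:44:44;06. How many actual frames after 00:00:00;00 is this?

As if non-drop at 30 labels/s: (0 × 3600 + 44 × 60 + 44) × 30 + 6 = 80526.
Minute boundaries passed: 44; those not divisible by 10: 44 − 4 = 40; dropped labels = 2 × 40 = 80.
Actual frame index = 80526 − 80 = 80446.

80446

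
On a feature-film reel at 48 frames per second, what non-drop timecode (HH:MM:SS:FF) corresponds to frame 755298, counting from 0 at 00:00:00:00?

755298 ÷ 48 = 15735 full seconds, remainder 18 frames.
15735 s = 4 h 22 min 15 s.
Timecode: 04:22:15:18.

04:22:15:18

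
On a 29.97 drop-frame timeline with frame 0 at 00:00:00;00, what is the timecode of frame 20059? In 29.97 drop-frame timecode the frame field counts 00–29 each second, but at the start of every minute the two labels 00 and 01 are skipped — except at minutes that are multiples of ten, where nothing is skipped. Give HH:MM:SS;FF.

Each 10-minute DF block holds 10 × 60 × 30 − 9 × 2 = 17982 frames. 20059 ÷ 17982 → 1 full block, remainder 2077.
Within the partial block the first minute is 1800 frames and each further minute 1798, so 1 further minute boundary passed. Total skipped labels = 18 × 1 + 2 × 1 = 20.
Non-drop label index = 20059 + 20 = 20079; at 30 labels/s that is 00:11:09:09, i.e. DF 00:11:09;09.

00:11:09;09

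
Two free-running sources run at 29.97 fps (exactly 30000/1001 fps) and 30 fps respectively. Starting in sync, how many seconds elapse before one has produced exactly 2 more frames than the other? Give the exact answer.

1001/15 seconds

The gap grows by |30 − 30000/1001| = 30/1001 frames per second.
Time for a 2-frame gap: 2 ÷ (30/1001) = 1001/15 s.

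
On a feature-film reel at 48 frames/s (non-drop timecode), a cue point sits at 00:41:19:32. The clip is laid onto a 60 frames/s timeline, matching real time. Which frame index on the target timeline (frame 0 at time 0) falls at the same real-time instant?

frame 148780

Source frame index: (0×3600 + 41×60 + 19) × 48 + 32 = 119024.
Real time: 119024 / (48) = 7439/3 s.
Target frame: (7439/3) × (60) = 148780.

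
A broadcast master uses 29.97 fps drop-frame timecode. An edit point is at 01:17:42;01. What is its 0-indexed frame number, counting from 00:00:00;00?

Complete 10-minute blocks: 7, each 17982 frames → 125874.
Remaining 7 whole minutes in the current block: 1800 + 6 × 1798 = 12588 frames.
Within the current minute: 42 × 30 + 1 − 2 = 1259 (labels ;00/;01 skipped at this minute). Total = 125874 + 12588 + 1259 = 139721.

139721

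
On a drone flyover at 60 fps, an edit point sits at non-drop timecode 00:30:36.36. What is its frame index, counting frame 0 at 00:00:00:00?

Total seconds to the label: (0 × 3600 + 30 × 60 + 36) = 1836.
Frame index = 1836 × 60 + 36 = 110196.

frame 110196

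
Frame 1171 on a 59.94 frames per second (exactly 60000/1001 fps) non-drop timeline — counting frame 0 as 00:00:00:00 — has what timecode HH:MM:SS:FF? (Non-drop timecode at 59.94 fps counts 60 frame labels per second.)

1171 ÷ 60 = 19 full seconds, remainder 31 frames.
19 s = 0 h 0 min 19 s.
Timecode: 00:00:19:31.

00:00:19:31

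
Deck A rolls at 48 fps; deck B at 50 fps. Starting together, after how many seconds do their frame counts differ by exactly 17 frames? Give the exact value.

8.5 seconds

The gap grows by |50 − 48| = 2 frames per second.
Time for a 17-frame gap: 17 ÷ (2) = 8.5 s.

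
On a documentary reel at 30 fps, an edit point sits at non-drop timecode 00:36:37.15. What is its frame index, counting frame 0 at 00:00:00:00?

65925

Total seconds to the label: (0 × 3600 + 36 × 60 + 37) = 2197.
Frame index = 2197 × 30 + 15 = 65925.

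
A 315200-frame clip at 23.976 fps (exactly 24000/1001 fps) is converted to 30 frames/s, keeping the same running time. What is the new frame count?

394394 frames

Target frames = source frames × (target rate / source rate) = 315200 × (30)/(24000/1001) = 315200 × 1001/800 = 394394.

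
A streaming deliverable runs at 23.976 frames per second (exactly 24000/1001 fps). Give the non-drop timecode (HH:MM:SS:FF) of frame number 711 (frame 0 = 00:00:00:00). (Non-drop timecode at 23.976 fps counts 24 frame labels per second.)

711 ÷ 24 = 29 full seconds, remainder 15 frames.
29 s = 0 h 0 min 29 s.
Timecode: 00:00:29:15.

00:00:29:15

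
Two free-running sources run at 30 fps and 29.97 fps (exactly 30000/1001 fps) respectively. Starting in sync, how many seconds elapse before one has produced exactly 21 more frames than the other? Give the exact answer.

The gap grows by |30000/1001 − 30| = 30/1001 frames per second.
Time for a 21-frame gap: 21 ÷ (30/1001) = 700.7 s.

700.7 seconds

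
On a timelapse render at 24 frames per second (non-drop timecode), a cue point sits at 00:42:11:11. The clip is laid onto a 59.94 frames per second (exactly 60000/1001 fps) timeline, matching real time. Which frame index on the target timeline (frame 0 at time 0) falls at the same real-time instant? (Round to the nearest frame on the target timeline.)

Source frame index: (0×3600 + 42×60 + 11) × 24 + 11 = 60755.
Real time: 60755 / (24) = 60755/24 s.
Target frame: (60755/24) × (60000/1001) = 151887500/1001 ≈ 151735.764 → 151736.

frame 151736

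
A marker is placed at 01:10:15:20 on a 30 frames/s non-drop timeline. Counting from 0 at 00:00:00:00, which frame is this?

Total seconds to the label: (1 × 3600 + 10 × 60 + 15) = 4215.
Frame index = 4215 × 30 + 20 = 126470.

126470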